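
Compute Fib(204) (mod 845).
203

Matrix identity: Q^n = [[F_(n+1), F_n], [F_n, F_(n-1)]] with Q = [[1,1],[1,0]].
n = 204 = 11001100₂. Square-and-multiply, entries mod 845:
Q^1 = [[1,1],[1,0]]
Q^3 = (Q^1)²·Q = [[3,2],[2,1]]
Q^6 = (Q^3)² = [[13,8],[8,5]]
Q^12 = (Q^6)² = [[233,144],[144,89]]
Q^25 = (Q^12)²·Q = [[558,665],[665,738]]
Q^51 = (Q^25)²·Q = [[634,694],[694,785]]
Q^102 = (Q^51)² = [[567,361],[361,206]]
Q^204 = (Q^102)² = [[580,203],[203,377]]
F_204 mod 845 = Q^204[0][1] = 203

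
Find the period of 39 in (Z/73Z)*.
72

73 is prime, so ord(39) divides φ(73) = 72.
Divisors of 72: 1, 2, 3, 4, 6, 8, 9, 12, 18, 24, 36, 72.
Repeated squaring: 39^1 ≡ 39, 39^2 ≡ 61, 39^4 ≡ 71, 39^8 ≡ 4, 39^16 ≡ 16, 39^32 ≡ 37, 39^64 ≡ 55 (mod 73).
Test 39^d mod 73 for each divisor d in increasing order:
39^1 ≡ 39
39^2 ≡ 61
39^3 = 39^2·39^1 ≡ 43
39^4 ≡ 71
39^6 = 39^4·39^2 ≡ 24
39^8 ≡ 4
39^9 = 39^8·39^1 ≡ 10
39^12 = 39^8·39^4 ≡ 65
39^18 = 39^16·39^2 ≡ 27
39^24 = 39^16·39^8 ≡ 64
39^36 = 39^32·39^4 ≡ 72
39^72 = 39^64·39^8 ≡ 1  ← first divisor giving 1
The order is 72.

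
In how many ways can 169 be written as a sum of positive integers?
250438925115

p(n) counts ways to write n as a sum of positive integers (order ignored).
Euler's pentagonal recurrence: p(k) = p(k-1) + p(k-2) - p(k-5) - p(k-7) + p(k-12) + p(k-15) - ... (offsets j(3j∓1)/2, signs ++--, p(0)=1, p(<0)=0).
DP table for k = 0..168: p(0)=1, p(1)=1, p(2)=2, p(3)=3, p(4)=5, p(5)=7, p(6)=11, p(7)=15, p(8)=22, p(9)=30, p(10)=42, p(11)=56, p(12)=77, p(13)=101, p(14)=135, p(15)=176, p(16)=231, p(17)=297, p(18)=385, p(19)=490, p(20)=627, p(21)=792, p(22)=1002, p(23)=1255, p(24)=1575, p(25)=1958, p(26)=2436, p(27)=3010, p(28)=3718, p(29)=4565, p(30)=5604, p(31)=6842, p(32)=8349, p(33)=10143, p(34)=12310, p(35)=14883, p(36)=17977, p(37)=21637, p(38)=26015, p(39)=31185, p(40)=37338, p(41)=44583, p(42)=53174, p(43)=63261, p(44)=75175, p(45)=89134, p(46)=105558, p(47)=124754, p(48)=147273, p(49)=173525, p(50)=204226, p(51)=239943, p(52)=281589, p(53)=329931, p(54)=386155, p(55)=451276, p(56)=526823, p(57)=614154, p(58)=715220, p(59)=831820, p(60)=966467, p(61)=1121505, p(62)=1300156, p(63)=1505499, p(64)=1741630, p(65)=2012558, p(66)=2323520, p(67)=2679689, p(68)=3087735, p(69)=3554345, p(70)=4087968, p(71)=4697205, p(72)=5392783, p(73)=6185689, p(74)=7089500, p(75)=8118264, p(76)=9289091, p(77)=10619863, p(78)=12132164, p(79)=13848650, p(80)=15796476, p(81)=18004327, p(82)=20506255, p(83)=23338469, p(84)=26543660, p(85)=30167357, p(86)=34262962, p(87)=38887673, p(88)=44108109, p(89)=49995925, p(90)=56634173, p(91)=64112359, p(92)=72533807, p(93)=82010177, p(94)=92669720, p(95)=104651419, p(96)=118114304, p(97)=133230930, p(98)=150198136, p(99)=169229875, p(100)=190569292, p(101)=214481126, p(102)=241265379, p(103)=271248950, p(104)=304801365, p(105)=342325709, p(106)=384276336, p(107)=431149389, p(108)=483502844, p(109)=541946240, p(110)=607163746, p(111)=679903203, p(112)=761002156, p(113)=851376628, p(114)=952050665, p(115)=1064144451, p(116)=1188908248, p(117)=1327710076, p(118)=1482074143, p(119)=1653668665, p(120)=1844349560, p(121)=2056148051, p(122)=2291320912, p(123)=2552338241, p(124)=2841940500, p(125)=3163127352, p(126)=3519222692, p(127)=3913864295, p(128)=4351078600, p(129)=4835271870, p(130)=5371315400, p(131)=5964539504, p(132)=6620830889, p(133)=7346629512, p(134)=8149040695, p(135)=9035836076, p(136)=10015581680, p(137)=11097645016, p(138)=12292341831, p(139)=13610949895, p(140)=15065878135, p(141)=16670689208, p(142)=18440293320, p(143)=20390982757, p(144)=22540654445, p(145)=24908858009, p(146)=27517052599, p(147)=30388671978, p(148)=33549419497, p(149)=37027355200, p(150)=40853235313, p(151)=45060624582, p(152)=49686288421, p(153)=54770336324, p(154)=60356673280, p(155)=66493182097, p(156)=73232243759, p(157)=80630964769, p(158)=88751778802, p(159)=97662728555, p(160)=107438159466, p(161)=118159068427, p(162)=129913904637, p(163)=142798995930, p(164)=156919475295, p(165)=172389800255, p(166)=189334822579, p(167)=207890420102, p(168)=228204732751.
Final step: p(169) = p(168) + p(167) - p(164) - p(162) + p(157) + p(154) - p(147) - p(143) + p(134) + p(129) - p(118) - p(112) + p(99) + p(92) - p(77) - p(69) + p(52) + p(43) - p(24) - p(14)
= 228204732751 + 207890420102 - 156919475295 - 129913904637 + 80630964769 + 60356673280 - 30388671978 - 20390982757 + 8149040695 + 4835271870 - 1482074143 - 761002156 + 169229875 + 72533807 - 10619863 - 3554345 + 281589 + 63261 - 1575 - 135
= 250438925115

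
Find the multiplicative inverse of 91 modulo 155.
46

gcd(91, 155) = 1, so the inverse exists.
Extended Euclidean algorithm on (155, 91):
155 = 1 × 91 + 64  ⟹  64 = (1)·155 + (-1)·91
91 = 1 × 64 + 27  ⟹  27 = (-1)·155 + (2)·91
64 = 2 × 27 + 10  ⟹  10 = (3)·155 + (-5)·91
27 = 2 × 10 + 7  ⟹  7 = (-7)·155 + (12)·91
10 = 1 × 7 + 3  ⟹  3 = (10)·155 + (-17)·91
7 = 2 × 3 + 1  ⟹  1 = (-27)·155 + (46)·91
So (46)·91 ≡ 1 (mod 155), i.e. 91^(-1) ≡ 46 (mod 155).
Check: 91 × 46 = 4186 ≡ 1 (mod 155)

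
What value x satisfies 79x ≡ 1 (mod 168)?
151

gcd(79, 168) = 1, so the inverse exists.
Extended Euclidean algorithm on (168, 79):
168 = 2 × 79 + 10  ⟹  10 = (1)·168 + (-2)·79
79 = 7 × 10 + 9  ⟹  9 = (-7)·168 + (15)·79
10 = 1 × 9 + 1  ⟹  1 = (8)·168 + (-17)·79
So (-17)·79 ≡ 1 (mod 168), i.e. 79^(-1) ≡ -17 ≡ 151 (mod 168).
Check: 79 × 151 = 11929 ≡ 1 (mod 168)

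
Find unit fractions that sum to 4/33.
1/9 + 1/99

Greedy algorithm:
4/33: ceiling(33/4) = 9, use 1/9
1/99: ceiling(99/1) = 99, use 1/99
Result: 4/33 = 1/9 + 1/99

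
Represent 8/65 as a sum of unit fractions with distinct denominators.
1/9 + 1/84 + 1/16380

Greedy algorithm:
8/65: ceiling(65/8) = 9, use 1/9
7/585: ceiling(585/7) = 84, use 1/84
1/16380: ceiling(16380/1) = 16380, use 1/16380
Result: 8/65 = 1/9 + 1/84 + 1/16380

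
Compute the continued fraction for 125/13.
[9; 1, 1, 1, 1, 2]

Euclidean algorithm steps:
125 = 9 × 13 + 8
13 = 1 × 8 + 5
8 = 1 × 5 + 3
5 = 1 × 3 + 2
3 = 1 × 2 + 1
2 = 2 × 1 + 0
Continued fraction: [9; 1, 1, 1, 1, 2]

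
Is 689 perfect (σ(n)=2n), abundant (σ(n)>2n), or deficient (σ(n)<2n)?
deficient

Proper divisors of 689: sum = 1 + 13 + 53 = 67
Since 67 < 689, 689 is deficient.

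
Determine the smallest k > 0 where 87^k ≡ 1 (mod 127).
21

127 is prime, so ord(87) divides φ(127) = 126.
Divisors of 126: 1, 2, 3, 6, 7, 9, 14, 18, 21, 42, 63, 126.
Repeated squaring: 87^1 ≡ 87, 87^2 ≡ 76, 87^4 ≡ 61, 87^8 ≡ 38, 87^16 ≡ 47, 87^32 ≡ 50, 87^64 ≡ 87 (mod 127).
Test 87^d mod 127 for each divisor d in increasing order:
87^1 ≡ 87
87^2 ≡ 76
87^3 = 87^2·87^1 ≡ 8
87^6 = 87^4·87^2 ≡ 64
87^7 = 87^4·87^2·87^1 ≡ 107
87^9 = 87^8·87^1 ≡ 4
87^14 = 87^8·87^4·87^2 ≡ 19
87^18 = 87^16·87^2 ≡ 16
87^21 = 87^16·87^4·87^1 ≡ 1  ← first divisor giving 1
The order is 21.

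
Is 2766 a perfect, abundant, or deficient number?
abundant

Proper divisors of 2766: sum = 1 + 2 + 3 + 6 + 461 + 922 + 1383 = 2778
Since 2778 > 2766, 2766 is abundant.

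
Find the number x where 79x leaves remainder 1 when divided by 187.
116

gcd(79, 187) = 1, so the inverse exists.
Extended Euclidean algorithm on (187, 79):
187 = 2 × 79 + 29  ⟹  29 = (1)·187 + (-2)·79
79 = 2 × 29 + 21  ⟹  21 = (-2)·187 + (5)·79
29 = 1 × 21 + 8  ⟹  8 = (3)·187 + (-7)·79
21 = 2 × 8 + 5  ⟹  5 = (-8)·187 + (19)·79
8 = 1 × 5 + 3  ⟹  3 = (11)·187 + (-26)·79
5 = 1 × 3 + 2  ⟹  2 = (-19)·187 + (45)·79
3 = 1 × 2 + 1  ⟹  1 = (30)·187 + (-71)·79
So (-71)·79 ≡ 1 (mod 187), i.e. 79^(-1) ≡ -71 ≡ 116 (mod 187).
Check: 79 × 116 = 9164 ≡ 1 (mod 187)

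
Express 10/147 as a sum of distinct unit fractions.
1/15 + 1/735

Greedy algorithm:
10/147: ceiling(147/10) = 15, use 1/15
1/735: ceiling(735/1) = 735, use 1/735
Result: 10/147 = 1/15 + 1/735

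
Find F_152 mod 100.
49

Matrix identity: Q^n = [[F_(n+1), F_n], [F_n, F_(n-1)]] with Q = [[1,1],[1,0]].
n = 152 = 10011000₂. Square-and-multiply, entries mod 100:
Q^1 = [[1,1],[1,0]]
Q^2 = (Q^1)² = [[2,1],[1,1]]
Q^4 = (Q^2)² = [[5,3],[3,2]]
Q^9 = (Q^4)²·Q = [[55,34],[34,21]]
Q^19 = (Q^9)²·Q = [[65,81],[81,84]]
Q^38 = (Q^19)² = [[86,69],[69,17]]
Q^76 = (Q^38)² = [[57,7],[7,50]]
Q^152 = (Q^76)² = [[98,49],[49,49]]
F_152 mod 100 = Q^152[0][1] = 49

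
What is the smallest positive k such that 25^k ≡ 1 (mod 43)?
21

43 is prime, so ord(25) divides φ(43) = 42.
Divisors of 42: 1, 2, 3, 6, 7, 14, 21, 42.
Repeated squaring: 25^1 ≡ 25, 25^2 ≡ 23, 25^4 ≡ 13, 25^8 ≡ 40, 25^16 ≡ 9, 25^32 ≡ 38 (mod 43).
Test 25^d mod 43 for each divisor d in increasing order:
25^1 ≡ 25
25^2 ≡ 23
25^3 = 25^2·25^1 ≡ 16
25^6 = 25^4·25^2 ≡ 41
25^7 = 25^4·25^2·25^1 ≡ 36
25^14 = 25^8·25^4·25^2 ≡ 6
25^21 = 25^16·25^4·25^1 ≡ 1  ← first divisor giving 1
The order is 21.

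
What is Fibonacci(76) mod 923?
434

Matrix identity: Q^n = [[F_(n+1), F_n], [F_n, F_(n-1)]] with Q = [[1,1],[1,0]].
n = 76 = 1001100₂. Square-and-multiply, entries mod 923:
Q^1 = [[1,1],[1,0]]
Q^2 = (Q^1)² = [[2,1],[1,1]]
Q^4 = (Q^2)² = [[5,3],[3,2]]
Q^9 = (Q^4)²·Q = [[55,34],[34,21]]
Q^19 = (Q^9)²·Q = [[304,489],[489,738]]
Q^38 = (Q^19)² = [[180,42],[42,138]]
Q^76 = (Q^38)² = [[13,434],[434,502]]
F_76 mod 923 = Q^76[0][1] = 434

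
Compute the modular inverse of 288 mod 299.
163

gcd(288, 299) = 1, so the inverse exists.
Extended Euclidean algorithm on (299, 288):
299 = 1 × 288 + 11  ⟹  11 = (1)·299 + (-1)·288
288 = 26 × 11 + 2  ⟹  2 = (-26)·299 + (27)·288
11 = 5 × 2 + 1  ⟹  1 = (131)·299 + (-136)·288
So (-136)·288 ≡ 1 (mod 299), i.e. 288^(-1) ≡ -136 ≡ 163 (mod 299).
Check: 288 × 163 = 46944 ≡ 1 (mod 299)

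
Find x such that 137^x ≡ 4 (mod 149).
10

Baby-step giant-step with step n = ⌈√149⌉ = 13.
Baby steps 137^j mod 149 (j:value) for j=0..12: 0:1, 1:137, 2:144, 3:60, 4:25, 5:147, 6:24, 7:10, 8:29, 9:99, 10:4, 11:101, 12:129.
h = 4 is already in the table at j=10, so x = 10.
Check: 137^10 ≡ 4 (mod 149).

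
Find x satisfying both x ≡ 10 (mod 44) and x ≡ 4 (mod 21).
802

Using Chinese Remainder Theorem:
M = 44 × 21 = 924
M1 = 21, M2 = 44
y1 = 21^(-1) mod 44 = 21
y2 = 44^(-1) mod 21 = 11
x = (10×21×21 + 4×44×11) mod 924 = 802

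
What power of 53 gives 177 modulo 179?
64

Baby-step giant-step with step n = ⌈√179⌉ = 14.
Baby steps 53^j mod 179 (j:value) for j=0..13: 0:1, 1:53, 2:124, 3:128, 4:161, 5:120, 6:95, 7:23, 8:145, 9:167, 10:80, 11:123, 12:75, 13:37.
Giant-step multiplier: 53^(-14) ≡ 53^(178-14) = 53^164 ≡ 67 (mod 179).
Giant steps γ_i = 177·67^i mod 179: γ_0=177, γ_1=45, γ_2=151, γ_3=93, γ_4=145 (in table at j=8).
x = i·n + j = 4·14 + 8 = 64.
Check: 53^64 ≡ 177 (mod 179).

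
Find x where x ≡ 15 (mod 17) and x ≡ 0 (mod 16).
32

Using Chinese Remainder Theorem:
M = 17 × 16 = 272
M1 = 16, M2 = 17
y1 = 16^(-1) mod 17 = 16
y2 = 17^(-1) mod 16 = 1
x = (15×16×16 + 0×17×1) mod 272 = 32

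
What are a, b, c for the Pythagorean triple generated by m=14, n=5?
(171, 140, 221)

Euclid's formula: a = m² - n², b = 2mn, c = m² + n²
m = 14, n = 5
a = 14² - 5² = 196 - 25 = 171
b = 2 × 14 × 5 = 140
c = 14² + 5² = 196 + 25 = 221
Verification: 171² + 140² = 29241 + 19600 = 48841 = 221² ✓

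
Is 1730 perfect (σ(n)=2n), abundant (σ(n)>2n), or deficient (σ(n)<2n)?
deficient

Proper divisors of 1730: sum = 1 + 2 + 5 + 10 + 173 + 346 + 865 = 1402
Since 1402 < 1730, 1730 is deficient.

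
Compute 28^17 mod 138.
130

Repeated squaring. Binary of 17 = 10001.
28^1 ≡ 28 (mod 138); 28^2 ≡ 94 (mod 138); 28^4 ≡ 4 (mod 138); 28^8 ≡ 16 (mod 138); 28^16 ≡ 118 (mod 138)
28^17 = 28^1 × 28^16 ≡ 130 (mod 138)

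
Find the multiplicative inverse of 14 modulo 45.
29

gcd(14, 45) = 1, so the inverse exists.
Extended Euclidean algorithm on (45, 14):
45 = 3 × 14 + 3  ⟹  3 = (1)·45 + (-3)·14
14 = 4 × 3 + 2  ⟹  2 = (-4)·45 + (13)·14
3 = 1 × 2 + 1  ⟹  1 = (5)·45 + (-16)·14
So (-16)·14 ≡ 1 (mod 45), i.e. 14^(-1) ≡ -16 ≡ 29 (mod 45).
Check: 14 × 29 = 406 ≡ 1 (mod 45)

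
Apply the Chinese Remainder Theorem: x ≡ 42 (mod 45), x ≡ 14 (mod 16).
222

Using Chinese Remainder Theorem:
M = 45 × 16 = 720
M1 = 16, M2 = 45
y1 = 16^(-1) mod 45 = 31
y2 = 45^(-1) mod 16 = 5
x = (42×16×31 + 14×45×5) mod 720 = 222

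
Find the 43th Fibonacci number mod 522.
59

Matrix identity: Q^n = [[F_(n+1), F_n], [F_n, F_(n-1)]] with Q = [[1,1],[1,0]].
n = 43 = 101011₂. Square-and-multiply, entries mod 522:
Q^1 = [[1,1],[1,0]]
Q^2 = (Q^1)² = [[2,1],[1,1]]
Q^5 = (Q^2)²·Q = [[8,5],[5,3]]
Q^10 = (Q^5)² = [[89,55],[55,34]]
Q^21 = (Q^10)²·Q = [[485,506],[506,501]]
Q^43 = (Q^21)²·Q = [[465,59],[59,406]]
F_43 mod 522 = Q^43[0][1] = 59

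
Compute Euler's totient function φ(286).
120

286 = 2 × 11 × 13
φ(n) = n × ∏(1 - 1/p) for each prime p dividing n
φ(286) = 286 × (1 - 1/2) × (1 - 1/11) × (1 - 1/13) = 120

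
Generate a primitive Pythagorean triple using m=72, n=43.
(3335, 6192, 7033)

Euclid's formula: a = m² - n², b = 2mn, c = m² + n²
m = 72, n = 43
a = 72² - 43² = 5184 - 1849 = 3335
b = 2 × 72 × 43 = 6192
c = 72² + 43² = 5184 + 1849 = 7033
Verification: 3335² + 6192² = 11122225 + 38340864 = 49463089 = 7033² ✓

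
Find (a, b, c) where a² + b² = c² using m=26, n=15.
(451, 780, 901)

Euclid's formula: a = m² - n², b = 2mn, c = m² + n²
m = 26, n = 15
a = 26² - 15² = 676 - 225 = 451
b = 2 × 26 × 15 = 780
c = 26² + 15² = 676 + 225 = 901
Verification: 451² + 780² = 203401 + 608400 = 811801 = 901² ✓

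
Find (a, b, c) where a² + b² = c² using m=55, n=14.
(2829, 1540, 3221)

Euclid's formula: a = m² - n², b = 2mn, c = m² + n²
m = 55, n = 14
a = 55² - 14² = 3025 - 196 = 2829
b = 2 × 55 × 14 = 1540
c = 55² + 14² = 3025 + 196 = 3221
Verification: 2829² + 1540² = 8003241 + 2371600 = 10374841 = 3221² ✓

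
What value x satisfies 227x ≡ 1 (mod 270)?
113

gcd(227, 270) = 1, so the inverse exists.
Extended Euclidean algorithm on (270, 227):
270 = 1 × 227 + 43  ⟹  43 = (1)·270 + (-1)·227
227 = 5 × 43 + 12  ⟹  12 = (-5)·270 + (6)·227
43 = 3 × 12 + 7  ⟹  7 = (16)·270 + (-19)·227
12 = 1 × 7 + 5  ⟹  5 = (-21)·270 + (25)·227
7 = 1 × 5 + 2  ⟹  2 = (37)·270 + (-44)·227
5 = 2 × 2 + 1  ⟹  1 = (-95)·270 + (113)·227
So (113)·227 ≡ 1 (mod 270), i.e. 227^(-1) ≡ 113 (mod 270).
Check: 227 × 113 = 25651 ≡ 1 (mod 270)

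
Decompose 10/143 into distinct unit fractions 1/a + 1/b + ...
1/15 + 1/307 + 1/164629 + 1/108410665935

Greedy algorithm:
10/143: ceiling(143/10) = 15, use 1/15
7/2145: ceiling(2145/7) = 307, use 1/307
4/658515: ceiling(658515/4) = 164629, use 1/164629
1/108410665935: ceiling(108410665935/1) = 108410665935, use 1/108410665935
Result: 10/143 = 1/15 + 1/307 + 1/164629 + 1/108410665935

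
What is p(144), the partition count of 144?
22540654445

p(n) counts ways to write n as a sum of positive integers (order ignored).
Euler's pentagonal recurrence: p(k) = p(k-1) + p(k-2) - p(k-5) - p(k-7) + p(k-12) + p(k-15) - ... (offsets j(3j∓1)/2, signs ++--, p(0)=1, p(<0)=0).
DP table for k = 0..143: p(0)=1, p(1)=1, p(2)=2, p(3)=3, p(4)=5, p(5)=7, p(6)=11, p(7)=15, p(8)=22, p(9)=30, p(10)=42, p(11)=56, p(12)=77, p(13)=101, p(14)=135, p(15)=176, p(16)=231, p(17)=297, p(18)=385, p(19)=490, p(20)=627, p(21)=792, p(22)=1002, p(23)=1255, p(24)=1575, p(25)=1958, p(26)=2436, p(27)=3010, p(28)=3718, p(29)=4565, p(30)=5604, p(31)=6842, p(32)=8349, p(33)=10143, p(34)=12310, p(35)=14883, p(36)=17977, p(37)=21637, p(38)=26015, p(39)=31185, p(40)=37338, p(41)=44583, p(42)=53174, p(43)=63261, p(44)=75175, p(45)=89134, p(46)=105558, p(47)=124754, p(48)=147273, p(49)=173525, p(50)=204226, p(51)=239943, p(52)=281589, p(53)=329931, p(54)=386155, p(55)=451276, p(56)=526823, p(57)=614154, p(58)=715220, p(59)=831820, p(60)=966467, p(61)=1121505, p(62)=1300156, p(63)=1505499, p(64)=1741630, p(65)=2012558, p(66)=2323520, p(67)=2679689, p(68)=3087735, p(69)=3554345, p(70)=4087968, p(71)=4697205, p(72)=5392783, p(73)=6185689, p(74)=7089500, p(75)=8118264, p(76)=9289091, p(77)=10619863, p(78)=12132164, p(79)=13848650, p(80)=15796476, p(81)=18004327, p(82)=20506255, p(83)=23338469, p(84)=26543660, p(85)=30167357, p(86)=34262962, p(87)=38887673, p(88)=44108109, p(89)=49995925, p(90)=56634173, p(91)=64112359, p(92)=72533807, p(93)=82010177, p(94)=92669720, p(95)=104651419, p(96)=118114304, p(97)=133230930, p(98)=150198136, p(99)=169229875, p(100)=190569292, p(101)=214481126, p(102)=241265379, p(103)=271248950, p(104)=304801365, p(105)=342325709, p(106)=384276336, p(107)=431149389, p(108)=483502844, p(109)=541946240, p(110)=607163746, p(111)=679903203, p(112)=761002156, p(113)=851376628, p(114)=952050665, p(115)=1064144451, p(116)=1188908248, p(117)=1327710076, p(118)=1482074143, p(119)=1653668665, p(120)=1844349560, p(121)=2056148051, p(122)=2291320912, p(123)=2552338241, p(124)=2841940500, p(125)=3163127352, p(126)=3519222692, p(127)=3913864295, p(128)=4351078600, p(129)=4835271870, p(130)=5371315400, p(131)=5964539504, p(132)=6620830889, p(133)=7346629512, p(134)=8149040695, p(135)=9035836076, p(136)=10015581680, p(137)=11097645016, p(138)=12292341831, p(139)=13610949895, p(140)=15065878135, p(141)=16670689208, p(142)=18440293320, p(143)=20390982757.
Final step: p(144) = p(143) + p(142) - p(139) - p(137) + p(132) + p(129) - p(122) - p(118) + p(109) + p(104) - p(93) - p(87) + p(74) + p(67) - p(52) - p(44) + p(27) + p(18)
= 20390982757 + 18440293320 - 13610949895 - 11097645016 + 6620830889 + 4835271870 - 2291320912 - 1482074143 + 541946240 + 304801365 - 82010177 - 38887673 + 7089500 + 2679689 - 281589 - 75175 + 3010 + 385
= 22540654445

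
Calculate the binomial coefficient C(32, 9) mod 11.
10

Using Lucas' theorem:
Write n=32 and k=9 in base 11:
n in base 11: [2, 10]
k in base 11: [0, 9]
C(32,9) mod 11 = ∏ C(n_i, k_i) mod 11
Digit binomials (mod 11): C(2,0) = 1; C(10,9) = 10
Product: 1 × 10 = 10 ≡ 10 (mod 11)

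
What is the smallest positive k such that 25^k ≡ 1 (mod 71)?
5

71 is prime, so ord(25) divides φ(71) = 70.
Divisors of 70: 1, 2, 5, 7, 10, 14, 35, 70.
Repeated squaring: 25^1 ≡ 25, 25^2 ≡ 57, 25^4 ≡ 54, 25^8 ≡ 5, 25^16 ≡ 25, 25^32 ≡ 57, 25^64 ≡ 54 (mod 71).
Test 25^d mod 71 for each divisor d in increasing order:
25^1 ≡ 25
25^2 ≡ 57
25^5 = 25^4·25^1 ≡ 1  ← first divisor giving 1
The order is 5.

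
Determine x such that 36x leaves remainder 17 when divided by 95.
x ≡ 77 (mod 95)

gcd(36, 95) = 1, which divides 17, so solutions exist.
Find 36^(-1) mod 95 by the extended Euclidean algorithm:
95 = 2 × 36 + 23  ⟹  23 = (1)·95 + (-2)·36
36 = 1 × 23 + 13  ⟹  13 = (-1)·95 + (3)·36
23 = 1 × 13 + 10  ⟹  10 = (2)·95 + (-5)·36
13 = 1 × 10 + 3  ⟹  3 = (-3)·95 + (8)·36
10 = 3 × 3 + 1  ⟹  1 = (11)·95 + (-29)·36
So (-29)·36 ≡ 1 (mod 95), i.e. 36^(-1) ≡ -29 ≡ 66 (mod 95).
x ≡ 66 × 17 = 1122 ≡ 77 (mod 95).
Check: 36 × 77 = 2772 ≡ 17 (mod 95).
Unique solution: x ≡ 77 (mod 95)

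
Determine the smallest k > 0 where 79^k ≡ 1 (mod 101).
25

101 is prime, so ord(79) divides φ(101) = 100.
Divisors of 100: 1, 2, 4, 5, 10, 20, 25, 50, 100.
Repeated squaring: 79^1 ≡ 79, 79^2 ≡ 80, 79^4 ≡ 37, 79^8 ≡ 56, 79^16 ≡ 5, 79^32 ≡ 25, 79^64 ≡ 19 (mod 101).
Test 79^d mod 101 for each divisor d in increasing order:
79^1 ≡ 79
79^2 ≡ 80
79^4 ≡ 37
79^5 = 79^4·79^1 ≡ 95
79^10 = 79^8·79^2 ≡ 36
79^20 = 79^16·79^4 ≡ 84
79^25 = 79^16·79^8·79^1 ≡ 1  ← first divisor giving 1
The order is 25.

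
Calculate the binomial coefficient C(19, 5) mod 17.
0

Using Lucas' theorem:
Write n=19 and k=5 in base 17:
n in base 17: [1, 2]
k in base 17: [0, 5]
C(19,5) mod 17 = ∏ C(n_i, k_i) mod 17
Digit binomials (mod 17): C(1,0) = 1; C(2,5) = 0 (k_i > n_i)
Product: 1 × 0 = 0 ≡ 0 (mod 17)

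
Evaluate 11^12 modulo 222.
1

Repeated squaring. Binary of 12 = 1100.
11^1 ≡ 11 (mod 222); 11^2 ≡ 121 (mod 222); 11^4 ≡ 211 (mod 222); 11^8 ≡ 121 (mod 222)
11^12 = 11^4 × 11^8 ≡ 1 (mod 222)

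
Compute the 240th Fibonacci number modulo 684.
540

Matrix identity: Q^n = [[F_(n+1), F_n], [F_n, F_(n-1)]] with Q = [[1,1],[1,0]].
n = 240 = 11110000₂. Square-and-multiply, entries mod 684:
Q^1 = [[1,1],[1,0]]
Q^3 = (Q^1)²·Q = [[3,2],[2,1]]
Q^7 = (Q^3)²·Q = [[21,13],[13,8]]
Q^15 = (Q^7)²·Q = [[303,610],[610,377]]
Q^30 = (Q^15)² = [[157,296],[296,545]]
Q^60 = (Q^30)² = [[89,540],[540,233]]
Q^120 = (Q^60)² = [[613,144],[144,469]]
Q^240 = (Q^120)² = [[469,540],[540,613]]
F_240 mod 684 = Q^240[0][1] = 540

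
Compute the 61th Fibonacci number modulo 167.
156

Matrix identity: Q^n = [[F_(n+1), F_n], [F_n, F_(n-1)]] with Q = [[1,1],[1,0]].
n = 61 = 111101₂. Square-and-multiply, entries mod 167:
Q^1 = [[1,1],[1,0]]
Q^3 = (Q^1)²·Q = [[3,2],[2,1]]
Q^7 = (Q^3)²·Q = [[21,13],[13,8]]
Q^15 = (Q^7)²·Q = [[152,109],[109,43]]
Q^30 = (Q^15)² = [[82,46],[46,36]]
Q^61 = (Q^30)²·Q = [[73,156],[156,84]]
F_61 mod 167 = Q^61[0][1] = 156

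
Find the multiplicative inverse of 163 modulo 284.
115

gcd(163, 284) = 1, so the inverse exists.
Extended Euclidean algorithm on (284, 163):
284 = 1 × 163 + 121  ⟹  121 = (1)·284 + (-1)·163
163 = 1 × 121 + 42  ⟹  42 = (-1)·284 + (2)·163
121 = 2 × 42 + 37  ⟹  37 = (3)·284 + (-5)·163
42 = 1 × 37 + 5  ⟹  5 = (-4)·284 + (7)·163
37 = 7 × 5 + 2  ⟹  2 = (31)·284 + (-54)·163
5 = 2 × 2 + 1  ⟹  1 = (-66)·284 + (115)·163
So (115)·163 ≡ 1 (mod 284), i.e. 163^(-1) ≡ 115 (mod 284).
Check: 163 × 115 = 18745 ≡ 1 (mod 284)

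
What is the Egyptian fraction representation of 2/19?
1/10 + 1/190

Greedy algorithm:
2/19: ceiling(19/2) = 10, use 1/10
1/190: ceiling(190/1) = 190, use 1/190
Result: 2/19 = 1/10 + 1/190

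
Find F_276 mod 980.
52

Matrix identity: Q^n = [[F_(n+1), F_n], [F_n, F_(n-1)]] with Q = [[1,1],[1,0]].
n = 276 = 100010100₂. Square-and-multiply, entries mod 980:
Q^1 = [[1,1],[1,0]]
Q^2 = (Q^1)² = [[2,1],[1,1]]
Q^4 = (Q^2)² = [[5,3],[3,2]]
Q^8 = (Q^4)² = [[34,21],[21,13]]
Q^17 = (Q^8)²·Q = [[624,617],[617,7]]
Q^34 = (Q^17)² = [[765,267],[267,498]]
Q^69 = (Q^34)²·Q = [[15,894],[894,101]]
Q^138 = (Q^69)² = [[761,804],[804,937]]
Q^276 = (Q^138)² = [[537,52],[52,485]]
F_276 mod 980 = Q^276[0][1] = 52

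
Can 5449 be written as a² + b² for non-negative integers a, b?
43² + 60² (a=43, b=60)

Factorization: 5449 = 5449
By Fermat: n is sum of two squares iff every prime p ≡ 3 (mod 4) appears to even power.
All primes ≡ 3 (mod 4) appear to even power.
Search a = 0, 1, 2, … for 5449 - a² a perfect square: first hit at a = 43: 5449 - 1849 = 3600 = 60².
5449 = 43² + 60² = 1849 + 3600 ✓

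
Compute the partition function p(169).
250438925115

p(n) counts ways to write n as a sum of positive integers (order ignored).
Euler's pentagonal recurrence: p(k) = p(k-1) + p(k-2) - p(k-5) - p(k-7) + p(k-12) + p(k-15) - ... (offsets j(3j∓1)/2, signs ++--, p(0)=1, p(<0)=0).
DP table for k = 0..168: p(0)=1, p(1)=1, p(2)=2, p(3)=3, p(4)=5, p(5)=7, p(6)=11, p(7)=15, p(8)=22, p(9)=30, p(10)=42, p(11)=56, p(12)=77, p(13)=101, p(14)=135, p(15)=176, p(16)=231, p(17)=297, p(18)=385, p(19)=490, p(20)=627, p(21)=792, p(22)=1002, p(23)=1255, p(24)=1575, p(25)=1958, p(26)=2436, p(27)=3010, p(28)=3718, p(29)=4565, p(30)=5604, p(31)=6842, p(32)=8349, p(33)=10143, p(34)=12310, p(35)=14883, p(36)=17977, p(37)=21637, p(38)=26015, p(39)=31185, p(40)=37338, p(41)=44583, p(42)=53174, p(43)=63261, p(44)=75175, p(45)=89134, p(46)=105558, p(47)=124754, p(48)=147273, p(49)=173525, p(50)=204226, p(51)=239943, p(52)=281589, p(53)=329931, p(54)=386155, p(55)=451276, p(56)=526823, p(57)=614154, p(58)=715220, p(59)=831820, p(60)=966467, p(61)=1121505, p(62)=1300156, p(63)=1505499, p(64)=1741630, p(65)=2012558, p(66)=2323520, p(67)=2679689, p(68)=3087735, p(69)=3554345, p(70)=4087968, p(71)=4697205, p(72)=5392783, p(73)=6185689, p(74)=7089500, p(75)=8118264, p(76)=9289091, p(77)=10619863, p(78)=12132164, p(79)=13848650, p(80)=15796476, p(81)=18004327, p(82)=20506255, p(83)=23338469, p(84)=26543660, p(85)=30167357, p(86)=34262962, p(87)=38887673, p(88)=44108109, p(89)=49995925, p(90)=56634173, p(91)=64112359, p(92)=72533807, p(93)=82010177, p(94)=92669720, p(95)=104651419, p(96)=118114304, p(97)=133230930, p(98)=150198136, p(99)=169229875, p(100)=190569292, p(101)=214481126, p(102)=241265379, p(103)=271248950, p(104)=304801365, p(105)=342325709, p(106)=384276336, p(107)=431149389, p(108)=483502844, p(109)=541946240, p(110)=607163746, p(111)=679903203, p(112)=761002156, p(113)=851376628, p(114)=952050665, p(115)=1064144451, p(116)=1188908248, p(117)=1327710076, p(118)=1482074143, p(119)=1653668665, p(120)=1844349560, p(121)=2056148051, p(122)=2291320912, p(123)=2552338241, p(124)=2841940500, p(125)=3163127352, p(126)=3519222692, p(127)=3913864295, p(128)=4351078600, p(129)=4835271870, p(130)=5371315400, p(131)=5964539504, p(132)=6620830889, p(133)=7346629512, p(134)=8149040695, p(135)=9035836076, p(136)=10015581680, p(137)=11097645016, p(138)=12292341831, p(139)=13610949895, p(140)=15065878135, p(141)=16670689208, p(142)=18440293320, p(143)=20390982757, p(144)=22540654445, p(145)=24908858009, p(146)=27517052599, p(147)=30388671978, p(148)=33549419497, p(149)=37027355200, p(150)=40853235313, p(151)=45060624582, p(152)=49686288421, p(153)=54770336324, p(154)=60356673280, p(155)=66493182097, p(156)=73232243759, p(157)=80630964769, p(158)=88751778802, p(159)=97662728555, p(160)=107438159466, p(161)=118159068427, p(162)=129913904637, p(163)=142798995930, p(164)=156919475295, p(165)=172389800255, p(166)=189334822579, p(167)=207890420102, p(168)=228204732751.
Final step: p(169) = p(168) + p(167) - p(164) - p(162) + p(157) + p(154) - p(147) - p(143) + p(134) + p(129) - p(118) - p(112) + p(99) + p(92) - p(77) - p(69) + p(52) + p(43) - p(24) - p(14)
= 228204732751 + 207890420102 - 156919475295 - 129913904637 + 80630964769 + 60356673280 - 30388671978 - 20390982757 + 8149040695 + 4835271870 - 1482074143 - 761002156 + 169229875 + 72533807 - 10619863 - 3554345 + 281589 + 63261 - 1575 - 135
= 250438925115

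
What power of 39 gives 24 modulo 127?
119

Baby-step giant-step with step n = ⌈√127⌉ = 12.
Baby steps 39^j mod 127 (j:value) for j=0..11: 0:1, 1:39, 2:124, 3:10, 4:9, 5:97, 6:100, 7:90, 8:81, 9:111, 10:11, 11:48.
Giant-step multiplier: 39^(-12) ≡ 39^(126-12) = 39^114 ≡ 50 (mod 127).
Giant steps γ_i = 24·50^i mod 127: γ_0=24, γ_1=57, γ_2=56, γ_3=6, γ_4=46, γ_5=14, γ_6=65, γ_7=75, γ_8=67, γ_9=48 (in table at j=11).
x = i·n + j = 9·12 + 11 = 119.
Check: 39^119 ≡ 24 (mod 127).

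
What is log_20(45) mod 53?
25

Baby-step giant-step with step n = ⌈√53⌉ = 8.
Baby steps 20^j mod 53 (j:value) for j=0..7: 0:1, 1:20, 2:29, 3:50, 4:46, 5:19, 6:9, 7:21.
Giant-step multiplier: 20^(-8) ≡ 20^(52-8) = 20^44 ≡ 13 (mod 53).
Giant steps γ_i = 45·13^i mod 53: γ_0=45, γ_1=2, γ_2=26, γ_3=20 (in table at j=1).
x = i·n + j = 3·8 + 1 = 25.
Check: 20^25 ≡ 45 (mod 53).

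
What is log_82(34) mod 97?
93

Baby-step giant-step with step n = ⌈√97⌉ = 10.
Baby steps 82^j mod 97 (j:value) for j=0..9: 0:1, 1:82, 2:31, 3:20, 4:88, 5:38, 6:12, 7:14, 8:81, 9:46.
Giant-step multiplier: 82^(-10) ≡ 82^(96-10) = 82^86 ≡ 44 (mod 97).
Giant steps γ_i = 34·44^i mod 97: γ_0=34, γ_1=41, γ_2=58, γ_3=30, γ_4=59, γ_5=74, γ_6=55, γ_7=92, γ_8=71, γ_9=20 (in table at j=3).
x = i·n + j = 9·10 + 3 = 93.
Check: 82^93 ≡ 34 (mod 97).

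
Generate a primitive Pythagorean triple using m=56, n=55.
(111, 6160, 6161)

Euclid's formula: a = m² - n², b = 2mn, c = m² + n²
m = 56, n = 55
a = 56² - 55² = 3136 - 3025 = 111
b = 2 × 56 × 55 = 6160
c = 56² + 55² = 3136 + 3025 = 6161
Verification: 111² + 6160² = 12321 + 37945600 = 37957921 = 6161² ✓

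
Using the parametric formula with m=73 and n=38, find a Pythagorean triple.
(3885, 5548, 6773)

Euclid's formula: a = m² - n², b = 2mn, c = m² + n²
m = 73, n = 38
a = 73² - 38² = 5329 - 1444 = 3885
b = 2 × 73 × 38 = 5548
c = 73² + 38² = 5329 + 1444 = 6773
Verification: 3885² + 5548² = 15093225 + 30780304 = 45873529 = 6773² ✓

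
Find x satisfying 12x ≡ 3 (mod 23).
x ≡ 6 (mod 23)

gcd(12, 23) = 1, which divides 3, so solutions exist.
Find 12^(-1) mod 23 by the extended Euclidean algorithm:
23 = 1 × 12 + 11  ⟹  11 = (1)·23 + (-1)·12
12 = 1 × 11 + 1  ⟹  1 = (-1)·23 + (2)·12
So (2)·12 ≡ 1 (mod 23), i.e. 12^(-1) ≡ 2 (mod 23).
x ≡ 2 × 3 = 6 ≡ 6 (mod 23).
Check: 12 × 6 = 72 ≡ 3 (mod 23).
Unique solution: x ≡ 6 (mod 23)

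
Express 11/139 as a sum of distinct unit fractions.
1/13 + 1/452 + 1/816764

Greedy algorithm:
11/139: ceiling(139/11) = 13, use 1/13
4/1807: ceiling(1807/4) = 452, use 1/452
1/816764: ceiling(816764/1) = 816764, use 1/816764
Result: 11/139 = 1/13 + 1/452 + 1/816764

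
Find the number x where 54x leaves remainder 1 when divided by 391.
210

gcd(54, 391) = 1, so the inverse exists.
Extended Euclidean algorithm on (391, 54):
391 = 7 × 54 + 13  ⟹  13 = (1)·391 + (-7)·54
54 = 4 × 13 + 2  ⟹  2 = (-4)·391 + (29)·54
13 = 6 × 2 + 1  ⟹  1 = (25)·391 + (-181)·54
So (-181)·54 ≡ 1 (mod 391), i.e. 54^(-1) ≡ -181 ≡ 210 (mod 391).
Check: 54 × 210 = 11340 ≡ 1 (mod 391)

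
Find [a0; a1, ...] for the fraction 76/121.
[0; 1, 1, 1, 2, 4, 1, 2]

Euclidean algorithm steps:
76 = 0 × 121 + 76
121 = 1 × 76 + 45
76 = 1 × 45 + 31
45 = 1 × 31 + 14
31 = 2 × 14 + 3
14 = 4 × 3 + 2
3 = 1 × 2 + 1
2 = 2 × 1 + 0
Continued fraction: [0; 1, 1, 1, 2, 4, 1, 2]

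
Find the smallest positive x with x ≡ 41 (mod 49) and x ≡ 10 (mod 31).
41

Using Chinese Remainder Theorem:
M = 49 × 31 = 1519
M1 = 31, M2 = 49
y1 = 31^(-1) mod 49 = 19
y2 = 49^(-1) mod 31 = 19
x = (41×31×19 + 10×49×19) mod 1519 = 41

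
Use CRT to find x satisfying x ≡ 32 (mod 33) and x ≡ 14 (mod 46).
428

Using Chinese Remainder Theorem:
M = 33 × 46 = 1518
M1 = 46, M2 = 33
y1 = 46^(-1) mod 33 = 28
y2 = 33^(-1) mod 46 = 7
x = (32×46×28 + 14×33×7) mod 1518 = 428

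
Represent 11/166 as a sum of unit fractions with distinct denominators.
1/16 + 1/266 + 1/176624

Greedy algorithm:
11/166: ceiling(166/11) = 16, use 1/16
5/1328: ceiling(1328/5) = 266, use 1/266
1/176624: ceiling(176624/1) = 176624, use 1/176624
Result: 11/166 = 1/16 + 1/266 + 1/176624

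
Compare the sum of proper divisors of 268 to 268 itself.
deficient

Proper divisors of 268: sum = 1 + 2 + 4 + 67 + 134 = 208
Since 208 < 268, 268 is deficient.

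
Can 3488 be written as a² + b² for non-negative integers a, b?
28² + 52² (a=28, b=52)

Factorization: 3488 = 2^5 × 109
By Fermat: n is sum of two squares iff every prime p ≡ 3 (mod 4) appears to even power.
All primes ≡ 3 (mod 4) appear to even power.
Search a = 0, 1, 2, … for 3488 - a² a perfect square: first hit at a = 28: 3488 - 784 = 2704 = 52².
3488 = 28² + 52² = 784 + 2704 ✓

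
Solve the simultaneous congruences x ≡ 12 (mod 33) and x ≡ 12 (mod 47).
12

Using Chinese Remainder Theorem:
M = 33 × 47 = 1551
M1 = 47, M2 = 33
y1 = 47^(-1) mod 33 = 26
y2 = 33^(-1) mod 47 = 10
x = (12×47×26 + 12×33×10) mod 1551 = 12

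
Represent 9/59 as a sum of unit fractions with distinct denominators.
1/7 + 1/104 + 1/14318 + 1/307493368

Greedy algorithm:
9/59: ceiling(59/9) = 7, use 1/7
4/413: ceiling(413/4) = 104, use 1/104
3/42952: ceiling(42952/3) = 14318, use 1/14318
1/307493368: ceiling(307493368/1) = 307493368, use 1/307493368
Result: 9/59 = 1/7 + 1/104 + 1/14318 + 1/307493368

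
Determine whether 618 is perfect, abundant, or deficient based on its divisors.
abundant

Proper divisors of 618: sum = 1 + 2 + 3 + 6 + 103 + 206 + 309 = 630
Since 630 > 618, 618 is abundant.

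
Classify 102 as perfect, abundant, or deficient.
abundant

Proper divisors of 102: sum = 1 + 2 + 3 + 6 + 17 + 34 + 51 = 114
Since 114 > 102, 102 is abundant.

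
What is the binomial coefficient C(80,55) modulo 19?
0

Using Lucas' theorem:
Write n=80 and k=55 in base 19:
n in base 19: [4, 4]
k in base 19: [2, 17]
C(80,55) mod 19 = ∏ C(n_i, k_i) mod 19
Digit binomials (mod 19): C(4,2) = 6; C(4,17) = 0 (k_i > n_i)
Product: 6 × 0 = 0 ≡ 0 (mod 19)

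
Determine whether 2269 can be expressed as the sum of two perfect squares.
30² + 37² (a=30, b=37)

Factorization: 2269 = 2269
By Fermat: n is sum of two squares iff every prime p ≡ 3 (mod 4) appears to even power.
All primes ≡ 3 (mod 4) appear to even power.
Search a = 0, 1, 2, … for 2269 - a² a perfect square: first hit at a = 30: 2269 - 900 = 1369 = 37².
2269 = 30² + 37² = 900 + 1369 ✓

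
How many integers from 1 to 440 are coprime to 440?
160

440 = 2^3 × 5 × 11
φ(n) = n × ∏(1 - 1/p) for each prime p dividing n
φ(440) = 440 × (1 - 1/2) × (1 - 1/5) × (1 - 1/11) = 160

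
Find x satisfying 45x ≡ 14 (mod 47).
x ≡ 40 (mod 47)

gcd(45, 47) = 1, which divides 14, so solutions exist.
Find 45^(-1) mod 47 by the extended Euclidean algorithm:
47 = 1 × 45 + 2  ⟹  2 = (1)·47 + (-1)·45
45 = 22 × 2 + 1  ⟹  1 = (-22)·47 + (23)·45
So (23)·45 ≡ 1 (mod 47), i.e. 45^(-1) ≡ 23 (mod 47).
x ≡ 23 × 14 = 322 ≡ 40 (mod 47).
Check: 45 × 40 = 1800 ≡ 14 (mod 47).
Unique solution: x ≡ 40 (mod 47)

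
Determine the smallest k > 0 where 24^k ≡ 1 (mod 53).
13

53 is prime, so ord(24) divides φ(53) = 52.
Divisors of 52: 1, 2, 4, 13, 26, 52.
Repeated squaring: 24^1 ≡ 24, 24^2 ≡ 46, 24^4 ≡ 49, 24^8 ≡ 16, 24^16 ≡ 44, 24^32 ≡ 28 (mod 53).
Test 24^d mod 53 for each divisor d in increasing order:
24^1 ≡ 24
24^2 ≡ 46
24^4 ≡ 49
24^13 = 24^8·24^4·24^1 ≡ 1  ← first divisor giving 1
The order is 13.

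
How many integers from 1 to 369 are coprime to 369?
240

369 = 3^2 × 41
φ(n) = n × ∏(1 - 1/p) for each prime p dividing n
φ(369) = 369 × (1 - 1/3) × (1 - 1/41) = 240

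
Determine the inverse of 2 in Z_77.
39

gcd(2, 77) = 1, so the inverse exists.
Extended Euclidean algorithm on (77, 2):
77 = 38 × 2 + 1  ⟹  1 = (1)·77 + (-38)·2
So (-38)·2 ≡ 1 (mod 77), i.e. 2^(-1) ≡ -38 ≡ 39 (mod 77).
Check: 2 × 39 = 78 ≡ 1 (mod 77)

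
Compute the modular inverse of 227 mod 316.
71

gcd(227, 316) = 1, so the inverse exists.
Extended Euclidean algorithm on (316, 227):
316 = 1 × 227 + 89  ⟹  89 = (1)·316 + (-1)·227
227 = 2 × 89 + 49  ⟹  49 = (-2)·316 + (3)·227
89 = 1 × 49 + 40  ⟹  40 = (3)·316 + (-4)·227
49 = 1 × 40 + 9  ⟹  9 = (-5)·316 + (7)·227
40 = 4 × 9 + 4  ⟹  4 = (23)·316 + (-32)·227
9 = 2 × 4 + 1  ⟹  1 = (-51)·316 + (71)·227
So (71)·227 ≡ 1 (mod 316), i.e. 227^(-1) ≡ 71 (mod 316).
Check: 227 × 71 = 16117 ≡ 1 (mod 316)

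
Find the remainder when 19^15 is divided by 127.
1

Repeated squaring. Binary of 15 = 1111.
19^1 ≡ 19 (mod 127); 19^2 ≡ 107 (mod 127); 19^4 ≡ 19 (mod 127); 19^8 ≡ 107 (mod 127)
19^15 = 19^1 × 19^2 × 19^4 × 19^8 ≡ 1 (mod 127)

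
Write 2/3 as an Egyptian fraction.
1/2 + 1/6

Greedy algorithm:
2/3: ceiling(3/2) = 2, use 1/2
1/6: ceiling(6/1) = 6, use 1/6
Result: 2/3 = 1/2 + 1/6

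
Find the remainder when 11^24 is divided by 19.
1

Repeated squaring. Binary of 24 = 11000.
11^1 ≡ 11 (mod 19); 11^2 ≡ 7 (mod 19); 11^4 ≡ 11 (mod 19); 11^8 ≡ 7 (mod 19); 11^16 ≡ 11 (mod 19)
11^24 = 11^8 × 11^16 ≡ 1 (mod 19)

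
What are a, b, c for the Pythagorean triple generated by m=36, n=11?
(1175, 792, 1417)

Euclid's formula: a = m² - n², b = 2mn, c = m² + n²
m = 36, n = 11
a = 36² - 11² = 1296 - 121 = 1175
b = 2 × 36 × 11 = 792
c = 36² + 11² = 1296 + 121 = 1417
Verification: 1175² + 792² = 1380625 + 627264 = 2007889 = 1417² ✓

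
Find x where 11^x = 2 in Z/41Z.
22

Baby-step giant-step with step n = ⌈√41⌉ = 7.
Baby steps 11^j mod 41 (j:value) for j=0..6: 0:1, 1:11, 2:39, 3:19, 4:4, 5:3, 6:33.
Giant-step multiplier: 11^(-7) ≡ 11^(40-7) = 11^33 ≡ 34 (mod 41).
Giant steps γ_i = 2·34^i mod 41: γ_0=2, γ_1=27, γ_2=16, γ_3=11 (in table at j=1).
x = i·n + j = 3·7 + 1 = 22.
Check: 11^22 ≡ 2 (mod 41).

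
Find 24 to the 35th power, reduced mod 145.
59

Repeated squaring. Binary of 35 = 100011.
24^1 ≡ 24 (mod 145); 24^2 ≡ 141 (mod 145); 24^4 ≡ 16 (mod 145); 24^8 ≡ 111 (mod 145); 24^16 ≡ 141 (mod 145); 24^32 ≡ 16 (mod 145)
24^35 = 24^1 × 24^2 × 24^32 ≡ 59 (mod 145)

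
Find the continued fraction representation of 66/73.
[0; 1, 9, 2, 3]

Euclidean algorithm steps:
66 = 0 × 73 + 66
73 = 1 × 66 + 7
66 = 9 × 7 + 3
7 = 2 × 3 + 1
3 = 3 × 1 + 0
Continued fraction: [0; 1, 9, 2, 3]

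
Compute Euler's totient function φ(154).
60

154 = 2 × 7 × 11
φ(n) = n × ∏(1 - 1/p) for each prime p dividing n
φ(154) = 154 × (1 - 1/2) × (1 - 1/7) × (1 - 1/11) = 60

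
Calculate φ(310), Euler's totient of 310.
120

310 = 2 × 5 × 31
φ(n) = n × ∏(1 - 1/p) for each prime p dividing n
φ(310) = 310 × (1 - 1/2) × (1 - 1/5) × (1 - 1/31) = 120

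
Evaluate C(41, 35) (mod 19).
0

Using Lucas' theorem:
Write n=41 and k=35 in base 19:
n in base 19: [2, 3]
k in base 19: [1, 16]
C(41,35) mod 19 = ∏ C(n_i, k_i) mod 19
Digit binomials (mod 19): C(2,1) = 2; C(3,16) = 0 (k_i > n_i)
Product: 2 × 0 = 0 ≡ 0 (mod 19)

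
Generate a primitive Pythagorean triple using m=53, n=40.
(1209, 4240, 4409)

Euclid's formula: a = m² - n², b = 2mn, c = m² + n²
m = 53, n = 40
a = 53² - 40² = 2809 - 1600 = 1209
b = 2 × 53 × 40 = 4240
c = 53² + 40² = 2809 + 1600 = 4409
Verification: 1209² + 4240² = 1461681 + 17977600 = 19439281 = 4409² ✓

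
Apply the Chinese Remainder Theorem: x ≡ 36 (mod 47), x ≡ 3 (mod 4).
83

Using Chinese Remainder Theorem:
M = 47 × 4 = 188
M1 = 4, M2 = 47
y1 = 4^(-1) mod 47 = 12
y2 = 47^(-1) mod 4 = 3
x = (36×4×12 + 3×47×3) mod 188 = 83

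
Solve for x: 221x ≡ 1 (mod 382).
121

gcd(221, 382) = 1, so the inverse exists.
Extended Euclidean algorithm on (382, 221):
382 = 1 × 221 + 161  ⟹  161 = (1)·382 + (-1)·221
221 = 1 × 161 + 60  ⟹  60 = (-1)·382 + (2)·221
161 = 2 × 60 + 41  ⟹  41 = (3)·382 + (-5)·221
60 = 1 × 41 + 19  ⟹  19 = (-4)·382 + (7)·221
41 = 2 × 19 + 3  ⟹  3 = (11)·382 + (-19)·221
19 = 6 × 3 + 1  ⟹  1 = (-70)·382 + (121)·221
So (121)·221 ≡ 1 (mod 382), i.e. 221^(-1) ≡ 121 (mod 382).
Check: 221 × 121 = 26741 ≡ 1 (mod 382)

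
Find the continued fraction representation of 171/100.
[1; 1, 2, 2, 4, 3]

Euclidean algorithm steps:
171 = 1 × 100 + 71
100 = 1 × 71 + 29
71 = 2 × 29 + 13
29 = 2 × 13 + 3
13 = 4 × 3 + 1
3 = 3 × 1 + 0
Continued fraction: [1; 1, 2, 2, 4, 3]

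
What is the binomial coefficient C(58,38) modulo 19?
3

Using Lucas' theorem:
Write n=58 and k=38 in base 19:
n in base 19: [3, 1]
k in base 19: [2, 0]
C(58,38) mod 19 = ∏ C(n_i, k_i) mod 19
Digit binomials (mod 19): C(3,2) = 3; C(1,0) = 1
Product: 3 × 1 = 3 ≡ 3 (mod 19)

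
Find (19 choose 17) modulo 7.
3

Using Lucas' theorem:
Write n=19 and k=17 in base 7:
n in base 7: [2, 5]
k in base 7: [2, 3]
C(19,17) mod 7 = ∏ C(n_i, k_i) mod 7
Digit binomials (mod 7): C(2,2) = 1; C(5,3) = 10 ≡ 3
Product: 1 × 3 = 3 ≡ 3 (mod 7)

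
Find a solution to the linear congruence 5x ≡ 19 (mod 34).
x ≡ 31 (mod 34)

gcd(5, 34) = 1, which divides 19, so solutions exist.
Find 5^(-1) mod 34 by the extended Euclidean algorithm:
34 = 6 × 5 + 4  ⟹  4 = (1)·34 + (-6)·5
5 = 1 × 4 + 1  ⟹  1 = (-1)·34 + (7)·5
So (7)·5 ≡ 1 (mod 34), i.e. 5^(-1) ≡ 7 (mod 34).
x ≡ 7 × 19 = 133 ≡ 31 (mod 34).
Check: 5 × 31 = 155 ≡ 19 (mod 34).
Unique solution: x ≡ 31 (mod 34)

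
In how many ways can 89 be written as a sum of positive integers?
49995925

p(n) counts ways to write n as a sum of positive integers (order ignored).
Euler's pentagonal recurrence: p(k) = p(k-1) + p(k-2) - p(k-5) - p(k-7) + p(k-12) + p(k-15) - ... (offsets j(3j∓1)/2, signs ++--, p(0)=1, p(<0)=0).
DP table for k = 0..88: p(0)=1, p(1)=1, p(2)=2, p(3)=3, p(4)=5, p(5)=7, p(6)=11, p(7)=15, p(8)=22, p(9)=30, p(10)=42, p(11)=56, p(12)=77, p(13)=101, p(14)=135, p(15)=176, p(16)=231, p(17)=297, p(18)=385, p(19)=490, p(20)=627, p(21)=792, p(22)=1002, p(23)=1255, p(24)=1575, p(25)=1958, p(26)=2436, p(27)=3010, p(28)=3718, p(29)=4565, p(30)=5604, p(31)=6842, p(32)=8349, p(33)=10143, p(34)=12310, p(35)=14883, p(36)=17977, p(37)=21637, p(38)=26015, p(39)=31185, p(40)=37338, p(41)=44583, p(42)=53174, p(43)=63261, p(44)=75175, p(45)=89134, p(46)=105558, p(47)=124754, p(48)=147273, p(49)=173525, p(50)=204226, p(51)=239943, p(52)=281589, p(53)=329931, p(54)=386155, p(55)=451276, p(56)=526823, p(57)=614154, p(58)=715220, p(59)=831820, p(60)=966467, p(61)=1121505, p(62)=1300156, p(63)=1505499, p(64)=1741630, p(65)=2012558, p(66)=2323520, p(67)=2679689, p(68)=3087735, p(69)=3554345, p(70)=4087968, p(71)=4697205, p(72)=5392783, p(73)=6185689, p(74)=7089500, p(75)=8118264, p(76)=9289091, p(77)=10619863, p(78)=12132164, p(79)=13848650, p(80)=15796476, p(81)=18004327, p(82)=20506255, p(83)=23338469, p(84)=26543660, p(85)=30167357, p(86)=34262962, p(87)=38887673, p(88)=44108109.
Final step: p(89) = p(88) + p(87) - p(84) - p(82) + p(77) + p(74) - p(67) - p(63) + p(54) + p(49) - p(38) - p(32) + p(19) + p(12)
= 44108109 + 38887673 - 26543660 - 20506255 + 10619863 + 7089500 - 2679689 - 1505499 + 386155 + 173525 - 26015 - 8349 + 490 + 77
= 49995925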